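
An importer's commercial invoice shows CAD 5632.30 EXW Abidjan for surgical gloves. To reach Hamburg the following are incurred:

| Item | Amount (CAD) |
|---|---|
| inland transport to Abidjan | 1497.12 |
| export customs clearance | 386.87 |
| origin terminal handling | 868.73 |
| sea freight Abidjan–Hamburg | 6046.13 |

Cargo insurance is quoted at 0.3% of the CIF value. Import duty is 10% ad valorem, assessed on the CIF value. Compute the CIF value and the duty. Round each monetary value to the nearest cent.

Let C be the CIF value. C = EXW price + pre-shipment costs + freight + 0.3% × C
C − 0.3% × C = 5632.30 + 1497.12 + 386.87 + 868.73 + 6046.13
0.997 × C = 14431.15
C = 14431.15 / 0.997 = 14474.57
Insurance premium = 0.3% × 14474.57 = 43.42
Import duty = 14474.57 × 10% = 1447.46

CIF value: CAD 14474.57; import duty: CAD 1447.46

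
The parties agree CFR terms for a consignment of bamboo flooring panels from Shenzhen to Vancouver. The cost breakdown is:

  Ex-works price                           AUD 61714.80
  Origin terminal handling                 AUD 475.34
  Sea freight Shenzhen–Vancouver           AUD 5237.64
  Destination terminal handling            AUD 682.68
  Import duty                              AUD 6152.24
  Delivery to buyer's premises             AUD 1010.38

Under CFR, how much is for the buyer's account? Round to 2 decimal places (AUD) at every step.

CFR: the seller pays costs through ocean freight to the destination port, but not insurance.
Seller's account: goods 61714.80 + origin terminal 475.34 + freight 5237.64 = 67427.78
Buyer's account: destination terminal 682.68 + duty 6152.24 + delivery 1010.38 = 7845.30

Buyer's account: AUD 7845.30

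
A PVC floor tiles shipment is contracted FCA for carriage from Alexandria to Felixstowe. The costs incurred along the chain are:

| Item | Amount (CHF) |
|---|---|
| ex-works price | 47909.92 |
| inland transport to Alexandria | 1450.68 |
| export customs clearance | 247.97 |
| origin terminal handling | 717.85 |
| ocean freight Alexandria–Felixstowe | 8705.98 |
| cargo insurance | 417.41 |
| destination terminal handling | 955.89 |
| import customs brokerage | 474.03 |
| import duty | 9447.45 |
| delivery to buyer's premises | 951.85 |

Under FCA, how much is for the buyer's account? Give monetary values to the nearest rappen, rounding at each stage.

FCA: the seller delivers export-cleared goods to the carrier; the buyer bears costs from that point.
Seller's account: goods 47909.92 + inland to port 1450.68 + export clearance 247.97 = 49608.57
Buyer's account: origin terminal 717.85 + freight 8705.98 + insurance 417.41 + destination terminal 955.89 + brokerage 474.03 + duty 9447.45 + delivery 951.85 = 21670.46

Buyer's account: CHF 21670.46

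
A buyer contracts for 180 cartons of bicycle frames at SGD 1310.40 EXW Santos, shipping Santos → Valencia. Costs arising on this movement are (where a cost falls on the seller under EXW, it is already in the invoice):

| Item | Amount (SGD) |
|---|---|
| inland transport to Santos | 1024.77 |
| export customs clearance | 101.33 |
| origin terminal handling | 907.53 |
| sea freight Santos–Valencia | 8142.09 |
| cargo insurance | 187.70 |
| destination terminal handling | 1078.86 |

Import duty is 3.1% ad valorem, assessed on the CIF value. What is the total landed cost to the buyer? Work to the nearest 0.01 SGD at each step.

EXW: the seller makes goods available at their premises; the buyer bears all onward costs.
CIF value = EXW price + inland to port + export clearance + origin terminal + freight + insurance = 1310.40 + 1024.77 + 101.33 + 907.53 + 8142.09 + 187.70 = 11673.82
Import duty = 11673.82 × 3.1% = 361.89
Buyer bears: inland to port 1024.77 + export clearance 101.33 + origin terminal 907.53 + freight 8142.09 + insurance 187.70 + destination terminal 1078.86 + duty 361.89 = 11804.17
Landed cost = invoice 1310.40 + 11804.17 = 13114.57

Total landed cost: SGD 13114.57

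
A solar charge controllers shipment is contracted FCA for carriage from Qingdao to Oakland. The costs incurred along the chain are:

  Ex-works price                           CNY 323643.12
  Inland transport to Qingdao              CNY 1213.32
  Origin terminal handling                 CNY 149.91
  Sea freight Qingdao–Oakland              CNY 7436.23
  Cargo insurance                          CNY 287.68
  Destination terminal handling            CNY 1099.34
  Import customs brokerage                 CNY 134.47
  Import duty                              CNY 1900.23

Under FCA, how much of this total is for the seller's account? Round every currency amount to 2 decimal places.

Seller's account: CNY 324856.44

FCA: the seller delivers export-cleared goods to the carrier; the buyer bears costs from that point.
Seller's account: goods 323643.12 + inland to port 1213.32 = 324856.44
Buyer's account: origin terminal 149.91 + freight 7436.23 + insurance 287.68 + destination terminal 1099.34 + brokerage 134.47 + duty 1900.23 = 11007.86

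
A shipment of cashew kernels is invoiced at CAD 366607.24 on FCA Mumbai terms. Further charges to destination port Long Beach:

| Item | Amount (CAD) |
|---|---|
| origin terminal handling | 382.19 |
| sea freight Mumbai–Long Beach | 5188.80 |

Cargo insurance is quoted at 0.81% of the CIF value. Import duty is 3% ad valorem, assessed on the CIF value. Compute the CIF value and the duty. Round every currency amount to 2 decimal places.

CIF value: CAD 375217.49; import duty: CAD 11256.52

Let C be the CIF value. C = FCA price + pre-shipment costs + freight + 0.81% × C
C − 0.81% × C = 366607.24 + 382.19 + 5188.80
0.9919 × C = 372178.23
C = 372178.23 / 0.9919 = 375217.49
Insurance premium = 0.81% × 375217.49 = 3039.26
Import duty = 375217.49 × 3% = 11256.52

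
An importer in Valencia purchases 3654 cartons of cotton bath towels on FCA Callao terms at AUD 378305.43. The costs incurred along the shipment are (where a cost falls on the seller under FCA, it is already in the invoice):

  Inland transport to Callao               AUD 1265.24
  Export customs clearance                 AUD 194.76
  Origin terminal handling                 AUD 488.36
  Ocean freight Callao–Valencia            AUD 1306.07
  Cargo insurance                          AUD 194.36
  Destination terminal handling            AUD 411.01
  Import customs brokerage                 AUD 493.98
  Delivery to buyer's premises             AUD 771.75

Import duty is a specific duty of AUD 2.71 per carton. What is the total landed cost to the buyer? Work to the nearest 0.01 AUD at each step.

Total landed cost: AUD 391873.30

FCA: the seller delivers export-cleared goods to the carrier; the buyer bears costs from that point.
Already in the invoice (seller's account under FCA): inland to port, export clearance — exclude.
CIF value = FCA price + origin terminal + freight + insurance = 378305.43 + 488.36 + 1306.07 + 194.36 = 380294.22
Import duty = 3654 × 2.71 = 9902.34
Buyer bears: origin terminal 488.36 + freight 1306.07 + insurance 194.36 + destination terminal 411.01 + brokerage 493.98 + delivery 771.75 + duty 9902.34 = 13567.87
Landed cost = invoice 378305.43 + 13567.87 = 391873.30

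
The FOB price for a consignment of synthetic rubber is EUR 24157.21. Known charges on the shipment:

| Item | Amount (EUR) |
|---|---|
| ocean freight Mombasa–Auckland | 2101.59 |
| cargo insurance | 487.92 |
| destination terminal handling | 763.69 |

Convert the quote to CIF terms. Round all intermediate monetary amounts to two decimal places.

Not relevant to the conversion: destination terminal — on the buyer under both terms; not part of either seller's price.
From FOB to CIF, the seller additionally bears: freight, insurance.
CIF price = 24157.21 + 2101.59 + 487.92 = 26746.72

CIF price: EUR 26746.72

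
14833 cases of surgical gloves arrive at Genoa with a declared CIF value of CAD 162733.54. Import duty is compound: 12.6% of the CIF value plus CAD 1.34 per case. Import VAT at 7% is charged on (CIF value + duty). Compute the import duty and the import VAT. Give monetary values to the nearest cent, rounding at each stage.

Ad valorem component: 162733.54 × 12.6% = 20504.43
Specific component: 14833 × 1.34 = 19876.22
Import duty = 20504.43 + 19876.22 = 40380.65
VAT base = CIF + duty = 162733.54 + 40380.65 = 203114.19
Import VAT = 203114.19 × 7% = 14217.99

Import duty: CAD 40380.65; import VAT: CAD 14217.99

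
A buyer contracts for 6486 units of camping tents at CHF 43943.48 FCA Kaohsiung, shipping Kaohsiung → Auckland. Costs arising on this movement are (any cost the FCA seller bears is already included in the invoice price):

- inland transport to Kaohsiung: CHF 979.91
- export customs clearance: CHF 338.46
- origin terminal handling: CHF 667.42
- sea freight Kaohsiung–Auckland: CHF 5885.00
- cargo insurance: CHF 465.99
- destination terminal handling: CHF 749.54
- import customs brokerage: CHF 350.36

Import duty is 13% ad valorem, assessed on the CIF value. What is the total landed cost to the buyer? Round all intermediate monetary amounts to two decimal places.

FCA: the seller delivers export-cleared goods to the carrier; the buyer bears costs from that point.
Already in the invoice (seller's account under FCA): inland to port, export clearance — exclude.
CIF value = FCA price + origin terminal + freight + insurance = 43943.48 + 667.42 + 5885.00 + 465.99 = 50961.89
Import duty = 50961.89 × 13% = 6625.05
Buyer bears: origin terminal 667.42 + freight 5885.00 + insurance 465.99 + destination terminal 749.54 + brokerage 350.36 + duty 6625.05 = 14743.36
Landed cost = invoice 43943.48 + 14743.36 = 58686.84

Total landed cost: CHF 58686.84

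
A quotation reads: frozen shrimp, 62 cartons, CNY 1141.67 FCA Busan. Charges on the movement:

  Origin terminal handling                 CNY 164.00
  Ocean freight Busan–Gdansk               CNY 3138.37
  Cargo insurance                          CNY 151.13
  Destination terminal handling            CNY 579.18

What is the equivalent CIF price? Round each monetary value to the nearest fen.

CIF price: CNY 4595.17

Not relevant to the conversion: destination terminal — on the buyer under both terms; not part of either seller's price.
From FCA to CIF, the seller additionally bears: origin terminal, freight, insurance.
CIF price = 1141.67 + 164.00 + 3138.37 + 151.13 = 4595.17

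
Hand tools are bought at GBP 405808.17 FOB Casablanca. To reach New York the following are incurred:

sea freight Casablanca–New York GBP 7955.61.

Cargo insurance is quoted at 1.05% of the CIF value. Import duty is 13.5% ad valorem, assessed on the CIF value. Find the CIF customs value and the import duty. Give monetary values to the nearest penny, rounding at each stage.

Let C be the CIF value. C = FOB price + freight + 1.05% × C
C − 1.05% × C = 405808.17 + 7955.61
0.9895 × C = 413763.78
C = 413763.78 / 0.9895 = 418154.40
Insurance premium = 1.05% × 418154.40 = 4390.62
Import duty = 418154.40 × 13.5% = 56450.84

CIF value: GBP 418154.40; import duty: GBP 56450.84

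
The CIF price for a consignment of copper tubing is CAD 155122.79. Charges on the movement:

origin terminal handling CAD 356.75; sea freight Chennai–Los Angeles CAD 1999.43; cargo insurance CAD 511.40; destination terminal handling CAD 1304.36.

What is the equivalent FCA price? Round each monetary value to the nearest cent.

Not relevant to the conversion: destination terminal — on the buyer under both terms; not part of either seller's price.
From CIF to FCA, the seller no longer bears: origin terminal, freight, insurance.
FCA price = 155122.79 − 356.75 − 1999.43 − 511.40 = 152255.21

FCA price: CAD 152255.21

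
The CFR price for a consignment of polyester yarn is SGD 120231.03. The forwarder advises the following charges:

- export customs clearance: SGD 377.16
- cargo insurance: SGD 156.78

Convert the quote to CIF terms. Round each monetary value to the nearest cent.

Not relevant to the conversion: export clearance — on the seller under both CFR and CIF; already in the CFR price and stays in the CIF price.
From CFR to CIF, the seller additionally bears: insurance.
CIF price = 120231.03 + 156.78 = 120387.81

CIF price: SGD 120387.81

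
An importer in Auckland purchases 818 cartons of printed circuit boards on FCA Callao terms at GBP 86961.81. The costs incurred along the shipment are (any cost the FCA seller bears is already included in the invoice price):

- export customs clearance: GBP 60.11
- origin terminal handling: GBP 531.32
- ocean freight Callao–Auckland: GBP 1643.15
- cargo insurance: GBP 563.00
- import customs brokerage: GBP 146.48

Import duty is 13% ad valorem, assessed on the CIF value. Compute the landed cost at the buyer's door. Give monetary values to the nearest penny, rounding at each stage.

FCA: the seller delivers export-cleared goods to the carrier; the buyer bears costs from that point.
Already in the invoice (seller's account under FCA): export clearance — exclude.
CIF value = FCA price + origin terminal + freight + insurance = 86961.81 + 531.32 + 1643.15 + 563.00 = 89699.28
Import duty = 89699.28 × 13% = 11660.91
Buyer bears: origin terminal 531.32 + freight 1643.15 + insurance 563.00 + brokerage 146.48 + duty 11660.91 = 14544.86
Landed cost = invoice 86961.81 + 14544.86 = 101506.67

Total landed cost: GBP 101506.67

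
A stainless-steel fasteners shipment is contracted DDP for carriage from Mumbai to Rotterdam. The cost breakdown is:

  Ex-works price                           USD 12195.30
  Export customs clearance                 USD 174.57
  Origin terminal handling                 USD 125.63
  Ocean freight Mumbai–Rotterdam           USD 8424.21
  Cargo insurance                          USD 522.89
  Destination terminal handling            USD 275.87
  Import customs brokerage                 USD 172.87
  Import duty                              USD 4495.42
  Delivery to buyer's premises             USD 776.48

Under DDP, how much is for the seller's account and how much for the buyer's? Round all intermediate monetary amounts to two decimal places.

Seller: USD 27163.24; buyer: USD 0.00

DDP: the seller bears all costs including import duty.
Seller's account: goods 12195.30 + export clearance 174.57 + origin terminal 125.63 + freight 8424.21 + insurance 522.89 + destination terminal 275.87 + brokerage 172.87 + duty 4495.42 + delivery 776.48 = 27163.24
Buyer's account: 0.00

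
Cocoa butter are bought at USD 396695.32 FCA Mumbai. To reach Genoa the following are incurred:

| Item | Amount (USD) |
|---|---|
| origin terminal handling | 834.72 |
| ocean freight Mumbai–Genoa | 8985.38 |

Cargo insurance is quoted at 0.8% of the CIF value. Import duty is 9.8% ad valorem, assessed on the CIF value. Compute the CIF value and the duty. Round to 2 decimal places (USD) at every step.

Let C be the CIF value. C = FCA price + pre-shipment costs + freight + 0.8% × C
C − 0.8% × C = 396695.32 + 834.72 + 8985.38
0.992 × C = 406515.42
C = 406515.42 / 0.992 = 409793.77
Insurance premium = 0.8% × 409793.77 = 3278.35
Import duty = 409793.77 × 9.8% = 40159.79

CIF value: USD 409793.77; import duty: USD 40159.79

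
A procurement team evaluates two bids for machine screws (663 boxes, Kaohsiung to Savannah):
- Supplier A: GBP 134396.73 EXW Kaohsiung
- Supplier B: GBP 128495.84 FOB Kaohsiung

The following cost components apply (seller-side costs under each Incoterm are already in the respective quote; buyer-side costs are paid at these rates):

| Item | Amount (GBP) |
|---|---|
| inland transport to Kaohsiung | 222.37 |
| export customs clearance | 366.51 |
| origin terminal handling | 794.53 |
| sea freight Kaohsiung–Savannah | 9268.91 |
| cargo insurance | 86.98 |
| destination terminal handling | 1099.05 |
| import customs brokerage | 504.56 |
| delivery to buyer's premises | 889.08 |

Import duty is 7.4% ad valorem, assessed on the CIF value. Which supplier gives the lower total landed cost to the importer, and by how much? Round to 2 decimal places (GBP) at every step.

Supplier A (EXW):
CIF value = EXW price + inland to port + export clearance + origin terminal + freight + insurance = 134396.73 + 222.37 + 366.51 + 794.53 + 9268.91 + 86.98 = 145136.03
Import duty = 145136.03 × 7.4% = 10740.07
Buyer bears (A): 222.37 + 366.51 + 794.53 + 9268.91 + 86.98 + 1099.05 + 504.56 + 889.08 = 13231.99
Landed cost (A) = invoice 134396.73 + 13231.99 + duty 10740.07 = 158368.79
Supplier B (FOB):
CIF value = FOB price + freight + insurance = 128495.84 + 9268.91 + 86.98 = 137851.73
Import duty = 137851.73 × 7.4% = 10201.03
Buyer bears (B): 9268.91 + 86.98 + 1099.05 + 504.56 + 889.08 = 11848.58
Landed cost (B) = invoice 128495.84 + 11848.58 + duty 10201.03 = 150545.45
Difference = |158368.79 − 150545.45| = 7823.34

Supplier B is cheaper by GBP 7823.34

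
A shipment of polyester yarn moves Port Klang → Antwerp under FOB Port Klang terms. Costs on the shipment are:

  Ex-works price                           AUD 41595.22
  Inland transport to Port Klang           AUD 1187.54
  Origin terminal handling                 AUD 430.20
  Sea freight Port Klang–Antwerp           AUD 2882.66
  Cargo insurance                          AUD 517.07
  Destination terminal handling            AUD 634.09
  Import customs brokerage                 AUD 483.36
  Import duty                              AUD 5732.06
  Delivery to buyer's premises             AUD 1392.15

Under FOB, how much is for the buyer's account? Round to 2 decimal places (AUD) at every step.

Buyer's account: AUD 11641.39

FOB: the seller bears costs until goods are on board at the origin port; the buyer bears freight, insurance and all costs thereafter.
Seller's account: goods 41595.22 + inland to port 1187.54 + origin terminal 430.20 = 43212.96
Buyer's account: freight 2882.66 + insurance 517.07 + destination terminal 634.09 + brokerage 483.36 + duty 5732.06 + delivery 1392.15 = 11641.39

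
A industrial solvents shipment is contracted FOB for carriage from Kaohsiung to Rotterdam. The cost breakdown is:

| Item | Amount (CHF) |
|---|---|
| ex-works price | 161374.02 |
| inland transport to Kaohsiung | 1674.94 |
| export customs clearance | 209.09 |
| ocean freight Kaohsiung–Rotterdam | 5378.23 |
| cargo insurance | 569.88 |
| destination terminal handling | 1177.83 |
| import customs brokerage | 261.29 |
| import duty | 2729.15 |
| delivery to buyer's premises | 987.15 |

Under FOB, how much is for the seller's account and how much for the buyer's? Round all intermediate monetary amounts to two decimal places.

FOB: the seller bears costs until goods are on board at the origin port; the buyer bears freight, insurance and all costs thereafter.
Seller's account: goods 161374.02 + inland to port 1674.94 + export clearance 209.09 = 163258.05
Buyer's account: freight 5378.23 + insurance 569.88 + destination terminal 1177.83 + brokerage 261.29 + duty 2729.15 + delivery 987.15 = 11103.53

Seller: CHF 163258.05; buyer: CHF 11103.53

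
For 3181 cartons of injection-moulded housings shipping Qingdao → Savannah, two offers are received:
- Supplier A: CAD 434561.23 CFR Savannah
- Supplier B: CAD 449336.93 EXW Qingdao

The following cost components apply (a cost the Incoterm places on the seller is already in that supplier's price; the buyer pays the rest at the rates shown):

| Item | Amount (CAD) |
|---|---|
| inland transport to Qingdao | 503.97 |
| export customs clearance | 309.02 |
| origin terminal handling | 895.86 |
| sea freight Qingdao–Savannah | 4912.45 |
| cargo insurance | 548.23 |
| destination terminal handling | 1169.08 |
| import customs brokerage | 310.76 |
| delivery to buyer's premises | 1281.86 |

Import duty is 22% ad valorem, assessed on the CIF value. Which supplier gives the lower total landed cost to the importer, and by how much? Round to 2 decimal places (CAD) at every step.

Supplier A (CFR):
CIF value = CFR price + insurance = 434561.23 + 548.23 = 435109.46
Import duty = 435109.46 × 22% = 95724.08
Buyer bears (A): 548.23 + 1169.08 + 310.76 + 1281.86 = 3309.93
Landed cost (A) = invoice 434561.23 + 3309.93 + duty 95724.08 = 533595.24
Supplier B (EXW):
CIF value = EXW price + inland to port + export clearance + origin terminal + freight + insurance = 449336.93 + 503.97 + 309.02 + 895.86 + 4912.45 + 548.23 = 456506.46
Import duty = 456506.46 × 22% = 100431.42
Buyer bears (B): 503.97 + 309.02 + 895.86 + 4912.45 + 548.23 + 1169.08 + 310.76 + 1281.86 = 9931.23
Landed cost (B) = invoice 449336.93 + 9931.23 + duty 100431.42 = 559699.58
Difference = |533595.24 − 559699.58| = 26104.34

Supplier A is cheaper by CAD 26104.34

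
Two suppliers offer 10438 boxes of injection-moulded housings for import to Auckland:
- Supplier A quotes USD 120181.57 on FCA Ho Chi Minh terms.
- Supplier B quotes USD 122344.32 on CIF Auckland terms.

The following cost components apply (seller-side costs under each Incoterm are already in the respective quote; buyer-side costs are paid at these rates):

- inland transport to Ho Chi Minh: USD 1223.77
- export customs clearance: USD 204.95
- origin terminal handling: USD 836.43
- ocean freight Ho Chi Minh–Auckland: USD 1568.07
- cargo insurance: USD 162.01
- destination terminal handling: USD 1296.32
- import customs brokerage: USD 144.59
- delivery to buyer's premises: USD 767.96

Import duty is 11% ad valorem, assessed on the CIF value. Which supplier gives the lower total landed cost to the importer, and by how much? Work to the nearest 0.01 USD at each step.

Supplier A (FCA):
CIF value = FCA price + origin terminal + freight + insurance = 120181.57 + 836.43 + 1568.07 + 162.01 = 122748.08
Import duty = 122748.08 × 11% = 13502.29
Buyer bears (A): 836.43 + 1568.07 + 162.01 + 1296.32 + 144.59 + 767.96 = 4775.38
Landed cost (A) = invoice 120181.57 + 4775.38 + duty 13502.29 = 138459.24
Supplier B (CIF):
The CIF price already equals the CIF value: 122344.32
Import duty = 122344.32 × 11% = 13457.88
Buyer bears (B): 1296.32 + 144.59 + 767.96 = 2208.87
Landed cost (B) = invoice 122344.32 + 2208.87 + duty 13457.88 = 138011.07
Difference = |138459.24 − 138011.07| = 448.17

Supplier B is cheaper by USD 448.17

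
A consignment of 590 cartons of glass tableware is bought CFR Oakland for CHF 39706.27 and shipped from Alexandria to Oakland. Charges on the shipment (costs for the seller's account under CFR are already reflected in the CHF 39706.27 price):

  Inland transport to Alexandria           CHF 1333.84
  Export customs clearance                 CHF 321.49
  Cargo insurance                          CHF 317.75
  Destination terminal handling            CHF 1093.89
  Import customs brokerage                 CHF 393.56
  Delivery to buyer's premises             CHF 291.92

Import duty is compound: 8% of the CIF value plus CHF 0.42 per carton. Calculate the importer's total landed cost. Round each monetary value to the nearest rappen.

Total landed cost: CHF 45253.11

CFR: the seller pays costs through ocean freight to the destination port, but not insurance.
Already in the invoice (seller's account under CFR): inland to port, export clearance — exclude.
CIF value = CFR price + insurance = 39706.27 + 317.75 = 40024.02
Ad valorem component: 40024.02 × 8% = 3201.92
Specific component: 590 × 0.42 = 247.80
Import duty = 3201.92 + 247.80 = 3449.72
Buyer bears: insurance 317.75 + destination terminal 1093.89 + brokerage 393.56 + delivery 291.92 + duty 3449.72 = 5546.84
Landed cost = invoice 39706.27 + 5546.84 = 45253.11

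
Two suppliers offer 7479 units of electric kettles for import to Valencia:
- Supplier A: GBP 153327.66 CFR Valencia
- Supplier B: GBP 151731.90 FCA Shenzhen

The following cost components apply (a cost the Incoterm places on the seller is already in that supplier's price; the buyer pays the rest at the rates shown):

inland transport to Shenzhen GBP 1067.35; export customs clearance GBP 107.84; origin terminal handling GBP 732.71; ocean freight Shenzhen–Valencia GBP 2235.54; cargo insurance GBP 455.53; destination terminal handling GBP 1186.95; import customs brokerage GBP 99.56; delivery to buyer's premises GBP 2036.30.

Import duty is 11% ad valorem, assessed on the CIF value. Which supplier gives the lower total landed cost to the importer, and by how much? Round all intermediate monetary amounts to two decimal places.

Supplier A (CFR):
CIF value = CFR price + insurance = 153327.66 + 455.53 = 153783.19
Import duty = 153783.19 × 11% = 16916.15
Buyer bears (A): 455.53 + 1186.95 + 99.56 + 2036.30 = 3778.34
Landed cost (A) = invoice 153327.66 + 3778.34 + duty 16916.15 = 174022.15
Supplier B (FCA):
CIF value = FCA price + origin terminal + freight + insurance = 151731.90 + 732.71 + 2235.54 + 455.53 = 155155.68
Import duty = 155155.68 × 11% = 17067.12
Buyer bears (B): 732.71 + 2235.54 + 455.53 + 1186.95 + 99.56 + 2036.30 = 6746.59
Landed cost (B) = invoice 151731.90 + 6746.59 + duty 17067.12 = 175545.61
Difference = |174022.15 − 175545.61| = 1523.46

Supplier A is cheaper by GBP 1523.46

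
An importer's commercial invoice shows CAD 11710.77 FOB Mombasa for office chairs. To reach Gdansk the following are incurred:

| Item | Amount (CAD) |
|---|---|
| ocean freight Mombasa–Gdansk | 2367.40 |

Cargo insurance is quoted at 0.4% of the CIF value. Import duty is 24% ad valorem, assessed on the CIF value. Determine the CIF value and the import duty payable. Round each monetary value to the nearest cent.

CIF value: CAD 14134.71; import duty: CAD 3392.33

Let C be the CIF value. C = FOB price + freight + 0.4% × C
C − 0.4% × C = 11710.77 + 2367.40
0.996 × C = 14078.17
C = 14078.17 / 0.996 = 14134.71
Insurance premium = 0.4% × 14134.71 = 56.54
Import duty = 14134.71 × 24% = 3392.33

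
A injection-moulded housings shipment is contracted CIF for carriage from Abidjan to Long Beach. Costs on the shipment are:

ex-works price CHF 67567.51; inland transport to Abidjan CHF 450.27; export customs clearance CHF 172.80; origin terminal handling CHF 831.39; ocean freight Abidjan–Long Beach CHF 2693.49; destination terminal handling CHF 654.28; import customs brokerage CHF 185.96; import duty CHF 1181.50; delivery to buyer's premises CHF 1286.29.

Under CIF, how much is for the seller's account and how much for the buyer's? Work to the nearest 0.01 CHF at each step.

CIF: the seller pays costs through ocean freight and marine insurance to the destination port.
Seller's account: goods 67567.51 + inland to port 450.27 + export clearance 172.80 + origin terminal 831.39 + freight 2693.49 = 71715.46
Buyer's account: destination terminal 654.28 + brokerage 185.96 + duty 1181.50 + delivery 1286.29 = 3308.03

Seller: CHF 71715.46; buyer: CHF 3308.03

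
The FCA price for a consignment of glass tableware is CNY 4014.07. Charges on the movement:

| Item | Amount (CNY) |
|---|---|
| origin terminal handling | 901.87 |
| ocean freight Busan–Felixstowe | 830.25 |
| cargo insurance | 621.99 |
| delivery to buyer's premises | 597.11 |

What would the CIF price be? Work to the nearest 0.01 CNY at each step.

Not relevant to the conversion: delivery — on the buyer under both terms; not part of either seller's price.
From FCA to CIF, the seller additionally bears: origin terminal, freight, insurance.
CIF price = 4014.07 + 901.87 + 830.25 + 621.99 = 6368.18

CIF price: CNY 6368.18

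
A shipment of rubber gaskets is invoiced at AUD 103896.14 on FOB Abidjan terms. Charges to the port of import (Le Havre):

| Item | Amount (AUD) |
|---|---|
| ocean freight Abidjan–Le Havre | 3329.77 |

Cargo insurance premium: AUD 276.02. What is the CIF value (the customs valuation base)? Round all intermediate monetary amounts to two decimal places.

CIF = FOB price + freight + insurance
CIF = 103896.14 + 3329.77 + 276.02 = 107501.93

CIF value: AUD 107501.93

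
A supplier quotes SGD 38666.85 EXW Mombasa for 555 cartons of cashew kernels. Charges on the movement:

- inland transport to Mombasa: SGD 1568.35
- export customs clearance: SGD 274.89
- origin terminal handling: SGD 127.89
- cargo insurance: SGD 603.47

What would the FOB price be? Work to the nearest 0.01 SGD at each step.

Not relevant to the conversion: insurance — on the buyer under both terms; not part of either seller's price.
From EXW to FOB, the seller additionally bears: inland to port, export clearance, origin terminal.
FOB price = 38666.85 + 1568.35 + 274.89 + 127.89 = 40637.98

FOB price: SGD 40637.98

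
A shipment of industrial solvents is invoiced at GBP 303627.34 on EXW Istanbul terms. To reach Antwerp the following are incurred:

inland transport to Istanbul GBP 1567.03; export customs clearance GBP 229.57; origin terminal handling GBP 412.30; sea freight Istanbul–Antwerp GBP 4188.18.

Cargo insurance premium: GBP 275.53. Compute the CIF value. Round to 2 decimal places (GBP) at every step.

CIF value: GBP 310299.95

CIF = EXW price + pre-shipment costs + freight + insurance
CIF = 303627.34 + 1567.03 + 229.57 + 412.30 + 4188.18 + 275.53 = 310299.95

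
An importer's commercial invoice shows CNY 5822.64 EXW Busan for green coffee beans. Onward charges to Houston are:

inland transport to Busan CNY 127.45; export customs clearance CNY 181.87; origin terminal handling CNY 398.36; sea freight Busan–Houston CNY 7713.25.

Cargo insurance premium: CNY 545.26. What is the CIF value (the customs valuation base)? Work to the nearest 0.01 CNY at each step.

CIF = EXW price + pre-shipment costs + freight + insurance
CIF = 5822.64 + 127.45 + 181.87 + 398.36 + 7713.25 + 545.26 = 14788.83

CIF value: CNY 14788.83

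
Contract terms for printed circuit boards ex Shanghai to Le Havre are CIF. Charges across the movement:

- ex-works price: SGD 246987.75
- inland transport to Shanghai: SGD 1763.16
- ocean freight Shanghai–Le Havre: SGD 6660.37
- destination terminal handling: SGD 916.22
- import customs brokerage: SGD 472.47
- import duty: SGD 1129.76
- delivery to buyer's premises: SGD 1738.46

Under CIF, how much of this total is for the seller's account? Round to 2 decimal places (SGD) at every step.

Seller's account: SGD 255411.28

CIF: the seller pays costs through ocean freight and marine insurance to the destination port.
Seller's account: goods 246987.75 + inland to port 1763.16 + freight 6660.37 = 255411.28
Buyer's account: destination terminal 916.22 + brokerage 472.47 + duty 1129.76 + delivery 1738.46 = 4256.91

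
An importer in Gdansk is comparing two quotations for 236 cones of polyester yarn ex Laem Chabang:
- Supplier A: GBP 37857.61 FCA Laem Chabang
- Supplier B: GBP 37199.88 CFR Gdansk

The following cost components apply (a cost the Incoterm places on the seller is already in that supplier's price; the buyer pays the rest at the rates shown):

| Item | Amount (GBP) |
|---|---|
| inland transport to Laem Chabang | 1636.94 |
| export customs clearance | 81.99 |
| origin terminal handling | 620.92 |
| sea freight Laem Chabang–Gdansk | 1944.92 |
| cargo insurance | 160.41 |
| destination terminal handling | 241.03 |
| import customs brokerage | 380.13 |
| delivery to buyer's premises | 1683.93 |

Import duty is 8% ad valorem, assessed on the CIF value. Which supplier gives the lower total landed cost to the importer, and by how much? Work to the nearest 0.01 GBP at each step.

Supplier B is cheaper by GBP 3481.46

Supplier A (FCA):
CIF value = FCA price + origin terminal + freight + insurance = 37857.61 + 620.92 + 1944.92 + 160.41 = 40583.86
Import duty = 40583.86 × 8% = 3246.71
Buyer bears (A): 620.92 + 1944.92 + 160.41 + 241.03 + 380.13 + 1683.93 = 5031.34
Landed cost (A) = invoice 37857.61 + 5031.34 + duty 3246.71 = 46135.66
Supplier B (CFR):
CIF value = CFR price + insurance = 37199.88 + 160.41 = 37360.29
Import duty = 37360.29 × 8% = 2988.82
Buyer bears (B): 160.41 + 241.03 + 380.13 + 1683.93 = 2465.50
Landed cost (B) = invoice 37199.88 + 2465.50 + duty 2988.82 = 42654.20
Difference = |46135.66 − 42654.20| = 3481.46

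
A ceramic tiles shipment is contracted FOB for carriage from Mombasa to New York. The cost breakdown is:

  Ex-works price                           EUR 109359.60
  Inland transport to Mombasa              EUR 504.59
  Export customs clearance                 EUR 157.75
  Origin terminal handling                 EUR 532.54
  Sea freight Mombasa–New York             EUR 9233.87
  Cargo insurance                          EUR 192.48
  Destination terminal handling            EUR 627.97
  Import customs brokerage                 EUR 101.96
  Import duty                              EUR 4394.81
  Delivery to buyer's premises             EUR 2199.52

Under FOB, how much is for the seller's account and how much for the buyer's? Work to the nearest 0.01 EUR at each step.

FOB: the seller bears costs until goods are on board at the origin port; the buyer bears freight, insurance and all costs thereafter.
Seller's account: goods 109359.60 + inland to port 504.59 + export clearance 157.75 + origin terminal 532.54 = 110554.48
Buyer's account: freight 9233.87 + insurance 192.48 + destination terminal 627.97 + brokerage 101.96 + duty 4394.81 + delivery 2199.52 = 16750.61

Seller: EUR 110554.48; buyer: EUR 16750.61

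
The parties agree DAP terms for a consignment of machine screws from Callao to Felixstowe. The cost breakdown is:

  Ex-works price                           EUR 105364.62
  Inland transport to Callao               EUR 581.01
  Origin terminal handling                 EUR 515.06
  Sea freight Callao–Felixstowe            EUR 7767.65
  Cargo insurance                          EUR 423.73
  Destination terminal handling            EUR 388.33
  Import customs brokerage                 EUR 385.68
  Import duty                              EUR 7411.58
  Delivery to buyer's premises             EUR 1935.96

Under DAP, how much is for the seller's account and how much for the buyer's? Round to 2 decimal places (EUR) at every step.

Seller: EUR 116976.36; buyer: EUR 7797.26

DAP: the seller bears all costs to the named destination except import duty and clearance.
Seller's account: goods 105364.62 + inland to port 581.01 + origin terminal 515.06 + freight 7767.65 + insurance 423.73 + destination terminal 388.33 + delivery 1935.96 = 116976.36
Buyer's account: brokerage 385.68 + duty 7411.58 = 7797.26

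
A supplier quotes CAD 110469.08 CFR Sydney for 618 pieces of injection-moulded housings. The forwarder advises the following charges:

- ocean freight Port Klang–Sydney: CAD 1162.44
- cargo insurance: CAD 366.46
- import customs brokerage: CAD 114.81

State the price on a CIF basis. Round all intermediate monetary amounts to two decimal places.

CIF price: CAD 110835.54

Not relevant to the conversion: freight — on the seller under both CFR and CIF; already in the CFR price and stays in the CIF price. brokerage — on the buyer under both terms; not part of either seller's price.
From CFR to CIF, the seller additionally bears: insurance.
CIF price = 110469.08 + 366.46 = 110835.54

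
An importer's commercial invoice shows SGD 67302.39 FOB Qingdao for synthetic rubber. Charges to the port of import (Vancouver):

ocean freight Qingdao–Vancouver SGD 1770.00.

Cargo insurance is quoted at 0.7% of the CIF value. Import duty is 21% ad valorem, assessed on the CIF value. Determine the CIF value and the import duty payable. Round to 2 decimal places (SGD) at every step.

Let C be the CIF value. C = FOB price + freight + 0.7% × C
C − 0.7% × C = 67302.39 + 1770.00
0.993 × C = 69072.39
C = 69072.39 / 0.993 = 69559.31
Insurance premium = 0.7% × 69559.31 = 486.92
Import duty = 69559.31 × 21% = 14607.46

CIF value: SGD 69559.31; import duty: SGD 14607.46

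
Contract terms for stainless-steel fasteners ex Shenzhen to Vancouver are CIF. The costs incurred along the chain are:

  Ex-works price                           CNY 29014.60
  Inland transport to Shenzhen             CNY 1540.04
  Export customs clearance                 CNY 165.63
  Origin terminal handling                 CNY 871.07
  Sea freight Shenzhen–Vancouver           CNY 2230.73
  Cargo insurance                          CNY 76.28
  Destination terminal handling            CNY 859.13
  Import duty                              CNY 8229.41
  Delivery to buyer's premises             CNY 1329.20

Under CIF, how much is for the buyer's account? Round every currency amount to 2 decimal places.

CIF: the seller pays costs through ocean freight and marine insurance to the destination port.
Seller's account: goods 29014.60 + inland to port 1540.04 + export clearance 165.63 + origin terminal 871.07 + freight 2230.73 + insurance 76.28 = 33898.35
Buyer's account: destination terminal 859.13 + duty 8229.41 + delivery 1329.20 = 10417.74

Buyer's account: CNY 10417.74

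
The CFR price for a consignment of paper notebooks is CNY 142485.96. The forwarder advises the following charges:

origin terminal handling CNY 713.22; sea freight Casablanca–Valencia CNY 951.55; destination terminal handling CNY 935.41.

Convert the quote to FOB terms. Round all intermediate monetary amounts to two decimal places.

FOB price: CNY 141534.41

Not relevant to the conversion: origin terminal — on the seller under both CFR and FOB; already in the CFR price and stays in the FOB price. destination terminal — on the buyer under both terms; not part of either seller's price.
From CFR to FOB, the seller no longer bears: freight.
FOB price = 142485.96 − 951.55 = 141534.41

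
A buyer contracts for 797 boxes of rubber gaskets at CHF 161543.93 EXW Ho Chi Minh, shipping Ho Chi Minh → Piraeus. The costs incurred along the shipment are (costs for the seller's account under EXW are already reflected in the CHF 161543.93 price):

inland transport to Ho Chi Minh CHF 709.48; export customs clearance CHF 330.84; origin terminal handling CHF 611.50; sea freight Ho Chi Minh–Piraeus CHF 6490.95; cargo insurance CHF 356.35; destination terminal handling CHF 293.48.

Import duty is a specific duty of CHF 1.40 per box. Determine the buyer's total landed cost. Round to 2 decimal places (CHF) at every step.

EXW: the seller makes goods available at their premises; the buyer bears all onward costs.
CIF value = EXW price + inland to port + export clearance + origin terminal + freight + insurance = 161543.93 + 709.48 + 330.84 + 611.50 + 6490.95 + 356.35 = 170043.05
Import duty = 797 × 1.40 = 1115.80
Buyer bears: inland to port 709.48 + export clearance 330.84 + origin terminal 611.50 + freight 6490.95 + insurance 356.35 + destination terminal 293.48 + duty 1115.80 = 9908.40
Landed cost = invoice 161543.93 + 9908.40 = 171452.33

Total landed cost: CHF 171452.33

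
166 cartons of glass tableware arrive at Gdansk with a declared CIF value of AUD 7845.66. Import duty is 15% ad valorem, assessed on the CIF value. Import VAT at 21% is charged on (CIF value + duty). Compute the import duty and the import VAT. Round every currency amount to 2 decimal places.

Import duty: AUD 1176.85; import VAT: AUD 1894.73

Import duty = 7845.66 × 15% = 1176.85
VAT base = CIF + duty = 7845.66 + 1176.85 = 9022.51
Import VAT = 9022.51 × 21% = 1894.73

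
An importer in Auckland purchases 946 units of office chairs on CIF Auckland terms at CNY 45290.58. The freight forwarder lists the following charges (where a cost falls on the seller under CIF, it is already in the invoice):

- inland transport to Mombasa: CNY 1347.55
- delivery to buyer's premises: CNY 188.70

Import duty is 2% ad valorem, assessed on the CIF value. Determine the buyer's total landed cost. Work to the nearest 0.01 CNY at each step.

CIF: the seller pays costs through ocean freight and marine insurance to the destination port.
Already in the invoice (seller's account under CIF): inland to port — exclude.
The CIF price already equals the CIF value: 45290.58
Import duty = 45290.58 × 2% = 905.81
Buyer bears: delivery 188.70 + duty 905.81 = 1094.51
Landed cost = invoice 45290.58 + 1094.51 = 46385.09

Total landed cost: CNY 46385.09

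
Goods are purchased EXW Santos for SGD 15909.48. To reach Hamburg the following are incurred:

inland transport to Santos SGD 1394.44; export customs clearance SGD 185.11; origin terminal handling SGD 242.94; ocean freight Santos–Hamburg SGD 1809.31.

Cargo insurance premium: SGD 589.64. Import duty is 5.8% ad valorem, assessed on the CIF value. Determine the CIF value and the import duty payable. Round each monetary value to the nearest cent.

CIF value: SGD 20130.92; import duty: SGD 1167.59

CIF = EXW price + pre-shipment costs + freight + insurance
CIF = 15909.48 + 1394.44 + 185.11 + 242.94 + 1809.31 + 589.64 = 20130.92
Import duty = 20130.92 × 5.8% = 1167.59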